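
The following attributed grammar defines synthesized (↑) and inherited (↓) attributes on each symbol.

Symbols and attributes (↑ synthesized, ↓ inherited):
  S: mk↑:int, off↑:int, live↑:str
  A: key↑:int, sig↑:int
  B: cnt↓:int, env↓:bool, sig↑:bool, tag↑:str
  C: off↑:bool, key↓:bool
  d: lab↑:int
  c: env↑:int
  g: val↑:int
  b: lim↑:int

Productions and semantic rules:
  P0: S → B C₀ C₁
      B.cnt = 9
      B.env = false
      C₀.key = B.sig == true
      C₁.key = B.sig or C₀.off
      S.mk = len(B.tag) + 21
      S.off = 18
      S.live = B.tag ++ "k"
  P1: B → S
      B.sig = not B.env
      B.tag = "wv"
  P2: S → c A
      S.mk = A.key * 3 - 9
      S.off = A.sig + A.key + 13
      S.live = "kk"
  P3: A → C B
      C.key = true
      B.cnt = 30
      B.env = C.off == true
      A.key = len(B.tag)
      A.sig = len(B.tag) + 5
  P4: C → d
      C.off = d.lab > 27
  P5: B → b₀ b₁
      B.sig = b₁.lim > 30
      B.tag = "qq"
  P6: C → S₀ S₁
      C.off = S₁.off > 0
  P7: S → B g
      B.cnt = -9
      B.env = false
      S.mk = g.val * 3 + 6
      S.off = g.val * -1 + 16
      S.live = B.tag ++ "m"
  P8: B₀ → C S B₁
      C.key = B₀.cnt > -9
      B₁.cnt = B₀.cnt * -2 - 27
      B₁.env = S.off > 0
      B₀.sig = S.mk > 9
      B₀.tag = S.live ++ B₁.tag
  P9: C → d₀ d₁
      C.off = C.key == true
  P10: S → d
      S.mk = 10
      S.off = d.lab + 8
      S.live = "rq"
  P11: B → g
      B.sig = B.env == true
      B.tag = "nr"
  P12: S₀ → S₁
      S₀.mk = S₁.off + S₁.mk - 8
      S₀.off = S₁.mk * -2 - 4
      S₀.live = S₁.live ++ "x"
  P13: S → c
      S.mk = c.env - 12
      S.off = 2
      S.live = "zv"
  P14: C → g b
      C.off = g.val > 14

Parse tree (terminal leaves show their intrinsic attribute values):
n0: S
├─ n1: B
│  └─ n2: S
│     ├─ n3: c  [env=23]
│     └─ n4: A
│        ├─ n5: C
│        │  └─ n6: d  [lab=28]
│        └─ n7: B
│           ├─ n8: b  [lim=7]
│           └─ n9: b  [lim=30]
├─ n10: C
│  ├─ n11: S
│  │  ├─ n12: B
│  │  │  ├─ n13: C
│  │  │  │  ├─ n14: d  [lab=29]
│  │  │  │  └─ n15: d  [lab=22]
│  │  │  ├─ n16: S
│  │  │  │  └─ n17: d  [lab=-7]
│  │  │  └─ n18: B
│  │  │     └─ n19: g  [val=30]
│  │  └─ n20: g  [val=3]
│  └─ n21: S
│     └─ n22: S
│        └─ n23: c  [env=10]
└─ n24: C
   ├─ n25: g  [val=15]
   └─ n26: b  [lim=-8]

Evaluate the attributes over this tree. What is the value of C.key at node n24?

1. n1.cnt = 9  [9]
2. n1.env = false  [false]
3. n3.env = 23  [terminal]
4. n5.key = true  [true]
5. n6.lab = 28  [terminal]
6. n5.off = true  [d.lab > 27]
7. n7.cnt = 30  [30]
8. n7.env = true  [C.off == true]
9. n8.lim = 7  [terminal]
10. n9.lim = 30  [terminal]
11. n7.sig = false  [b₁.lim > 30]
12. n7.tag = "qq"  ["qq"]
13. n4.key = 2  [len(B.tag)]
14. n4.sig = 7  [len(B.tag) + 5]
15. n2.mk = -3  [A.key * 3 - 9]
16. n2.off = 22  [A.sig + A.key + 13]
17. n2.live = "kk"  ["kk"]
18. n1.sig = true  [not B.env]
19. n1.tag = "wv"  ["wv"]
20. n10.key = true  [B.sig == true]
21. n12.cnt = -9  [-9]
22. n12.env = false  [false]
23. n13.key = false  [B₀.cnt > -9]
24. n14.lab = 29  [terminal]
25. n15.lab = 22  [terminal]
26. n13.off = false  [C.key == true]
27. n17.lab = -7  [terminal]
28. n16.mk = 10  [10]
29. n16.off = 1  [d.lab + 8]
30. n16.live = "rq"  ["rq"]
31. n18.cnt = -9  [B₀.cnt * -2 - 27]
32. n18.env = true  [S.off > 0]
33. n19.val = 30  [terminal]
34. n18.sig = true  [B.env == true]
35. n18.tag = "nr"  ["nr"]
36. n12.sig = true  [S.mk > 9]
37. n12.tag = "rqnr"  [S.live ++ B₁.tag]
38. n20.val = 3  [terminal]
39. n11.mk = 15  [g.val * 3 + 6]
40. n11.off = 13  [g.val * -1 + 16]
41. n11.live = "rqnrm"  [B.tag ++ "m"]
42. n23.env = 10  [terminal]
43. n22.mk = -2  [c.env - 12]
44. n22.off = 2  [2]
45. n22.live = "zv"  ["zv"]
46. n21.mk = -8  [S₁.off + S₁.mk - 8]
47. n21.off = 0  [S₁.mk * -2 - 4]
48. n21.live = "zvx"  [S₁.live ++ "x"]
49. n10.off = false  [S₁.off > 0]
50. n24.key = true  [B.sig or C₀.off]
51. n25.val = 15  [terminal]
52. n26.lim = -8  [terminal]
53. n24.off = true  [g.val > 14]
54. n0.mk = 23  [len(B.tag) + 21]
55. n0.off = 18  [18]
56. n0.live = "wvk"  [B.tag ++ "k"]

true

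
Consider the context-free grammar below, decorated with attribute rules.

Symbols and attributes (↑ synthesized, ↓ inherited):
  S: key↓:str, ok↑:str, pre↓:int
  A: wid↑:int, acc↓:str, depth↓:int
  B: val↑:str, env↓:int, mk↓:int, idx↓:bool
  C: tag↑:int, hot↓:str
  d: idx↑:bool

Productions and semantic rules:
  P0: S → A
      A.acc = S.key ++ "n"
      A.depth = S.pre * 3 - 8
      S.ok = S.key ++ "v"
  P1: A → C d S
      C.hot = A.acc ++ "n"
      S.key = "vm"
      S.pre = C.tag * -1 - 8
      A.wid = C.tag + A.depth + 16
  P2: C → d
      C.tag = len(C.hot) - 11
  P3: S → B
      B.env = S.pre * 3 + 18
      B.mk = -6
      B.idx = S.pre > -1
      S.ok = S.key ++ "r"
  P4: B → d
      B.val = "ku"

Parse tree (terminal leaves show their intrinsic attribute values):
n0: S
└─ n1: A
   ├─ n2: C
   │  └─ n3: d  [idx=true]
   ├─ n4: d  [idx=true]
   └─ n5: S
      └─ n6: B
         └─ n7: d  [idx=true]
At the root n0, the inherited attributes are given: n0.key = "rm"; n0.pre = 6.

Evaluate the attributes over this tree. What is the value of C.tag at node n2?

-7

1. n0.key = "rm"  [given at root]
2. n0.pre = 6  [given at root]
3. n1.acc = "rmn"  [S.key ++ "n"]
4. n1.depth = 10  [S.pre * 3 - 8]
5. n2.hot = "rmnn"  [A.acc ++ "n"]
6. n3.idx = true  [terminal]
7. n2.tag = -7  [len(C.hot) - 11]
8. n4.idx = true  [terminal]
9. n5.key = "vm"  ["vm"]
10. n5.pre = -1  [C.tag * -1 - 8]
11. n6.env = 15  [S.pre * 3 + 18]
12. n6.mk = -6  [-6]
13. n6.idx = false  [S.pre > -1]
14. n7.idx = true  [terminal]
15. n6.val = "ku"  ["ku"]
16. n5.ok = "vmr"  [S.key ++ "r"]
17. n1.wid = 19  [C.tag + A.depth + 16]
18. n0.ok = "rmv"  [S.key ++ "v"]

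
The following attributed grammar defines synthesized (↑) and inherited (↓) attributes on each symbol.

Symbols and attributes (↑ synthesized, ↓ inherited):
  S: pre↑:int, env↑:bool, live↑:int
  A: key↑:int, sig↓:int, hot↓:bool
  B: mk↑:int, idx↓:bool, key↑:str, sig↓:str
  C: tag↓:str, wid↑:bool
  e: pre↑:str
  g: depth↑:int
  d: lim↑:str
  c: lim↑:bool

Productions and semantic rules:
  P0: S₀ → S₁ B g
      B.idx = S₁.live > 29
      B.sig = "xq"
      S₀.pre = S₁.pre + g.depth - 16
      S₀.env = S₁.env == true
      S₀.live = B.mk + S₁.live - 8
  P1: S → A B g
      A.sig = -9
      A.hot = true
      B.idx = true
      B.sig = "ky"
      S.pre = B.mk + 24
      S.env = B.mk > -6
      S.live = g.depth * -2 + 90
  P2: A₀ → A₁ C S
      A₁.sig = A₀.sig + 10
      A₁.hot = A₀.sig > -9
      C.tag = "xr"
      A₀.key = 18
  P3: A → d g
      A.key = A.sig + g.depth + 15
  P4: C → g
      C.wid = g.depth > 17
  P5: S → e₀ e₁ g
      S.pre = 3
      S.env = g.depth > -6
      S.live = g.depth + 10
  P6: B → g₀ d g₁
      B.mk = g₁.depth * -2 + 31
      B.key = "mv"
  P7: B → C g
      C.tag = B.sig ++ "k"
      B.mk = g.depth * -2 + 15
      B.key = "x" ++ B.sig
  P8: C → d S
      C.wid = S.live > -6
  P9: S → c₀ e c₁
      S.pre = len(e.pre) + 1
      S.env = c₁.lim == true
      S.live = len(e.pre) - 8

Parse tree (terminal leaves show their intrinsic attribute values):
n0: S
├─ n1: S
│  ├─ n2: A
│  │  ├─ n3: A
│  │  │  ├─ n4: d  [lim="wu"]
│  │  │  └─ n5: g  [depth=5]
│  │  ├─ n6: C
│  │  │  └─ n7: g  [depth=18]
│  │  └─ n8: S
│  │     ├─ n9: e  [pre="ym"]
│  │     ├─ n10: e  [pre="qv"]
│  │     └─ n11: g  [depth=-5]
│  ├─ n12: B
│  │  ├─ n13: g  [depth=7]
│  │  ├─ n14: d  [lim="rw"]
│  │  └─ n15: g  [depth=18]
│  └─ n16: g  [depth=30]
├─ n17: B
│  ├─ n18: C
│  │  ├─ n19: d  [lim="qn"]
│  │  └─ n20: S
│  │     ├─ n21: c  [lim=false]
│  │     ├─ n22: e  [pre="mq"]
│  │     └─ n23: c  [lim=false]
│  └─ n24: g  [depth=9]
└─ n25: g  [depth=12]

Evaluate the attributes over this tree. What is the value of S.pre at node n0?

1. n2.sig = -9  [-9]
2. n2.hot = true  [true]
3. n3.sig = 1  [A₀.sig + 10]
4. n3.hot = false  [A₀.sig > -9]
5. n4.lim = "wu"  [terminal]
6. n5.depth = 5  [terminal]
7. n3.key = 21  [A.sig + g.depth + 15]
8. n6.tag = "xr"  ["xr"]
9. n7.depth = 18  [terminal]
10. n6.wid = true  [g.depth > 17]
11. n9.pre = "ym"  [terminal]
12. n10.pre = "qv"  [terminal]
13. n11.depth = -5  [terminal]
14. n8.pre = 3  [3]
15. n8.env = true  [g.depth > -6]
16. n8.live = 5  [g.depth + 10]
17. n2.key = 18  [18]
18. n12.idx = true  [true]
19. n12.sig = "ky"  ["ky"]
20. n13.depth = 7  [terminal]
21. n14.lim = "rw"  [terminal]
22. n15.depth = 18  [terminal]
23. n12.mk = -5  [g₁.depth * -2 + 31]
24. n12.key = "mv"  ["mv"]
25. n16.depth = 30  [terminal]
26. n1.pre = 19  [B.mk + 24]
27. n1.env = true  [B.mk > -6]
28. n1.live = 30  [g.depth * -2 + 90]
29. n17.idx = true  [S₁.live > 29]
30. n17.sig = "xq"  ["xq"]
31. n18.tag = "xqk"  [B.sig ++ "k"]
32. n19.lim = "qn"  [terminal]
33. n21.lim = false  [terminal]
34. n22.pre = "mq"  [terminal]
35. n23.lim = false  [terminal]
36. n20.pre = 3  [len(e.pre) + 1]
37. n20.env = false  [c₁.lim == true]
38. n20.live = -6  [len(e.pre) - 8]
39. n18.wid = false  [S.live > -6]
40. n24.depth = 9  [terminal]
41. n17.mk = -3  [g.depth * -2 + 15]
42. n17.key = "xxq"  ["x" ++ B.sig]
43. n25.depth = 12  [terminal]
44. n0.pre = 15  [S₁.pre + g.depth - 16]
45. n0.env = true  [S₁.env == true]
46. n0.live = 19  [B.mk + S₁.live - 8]

15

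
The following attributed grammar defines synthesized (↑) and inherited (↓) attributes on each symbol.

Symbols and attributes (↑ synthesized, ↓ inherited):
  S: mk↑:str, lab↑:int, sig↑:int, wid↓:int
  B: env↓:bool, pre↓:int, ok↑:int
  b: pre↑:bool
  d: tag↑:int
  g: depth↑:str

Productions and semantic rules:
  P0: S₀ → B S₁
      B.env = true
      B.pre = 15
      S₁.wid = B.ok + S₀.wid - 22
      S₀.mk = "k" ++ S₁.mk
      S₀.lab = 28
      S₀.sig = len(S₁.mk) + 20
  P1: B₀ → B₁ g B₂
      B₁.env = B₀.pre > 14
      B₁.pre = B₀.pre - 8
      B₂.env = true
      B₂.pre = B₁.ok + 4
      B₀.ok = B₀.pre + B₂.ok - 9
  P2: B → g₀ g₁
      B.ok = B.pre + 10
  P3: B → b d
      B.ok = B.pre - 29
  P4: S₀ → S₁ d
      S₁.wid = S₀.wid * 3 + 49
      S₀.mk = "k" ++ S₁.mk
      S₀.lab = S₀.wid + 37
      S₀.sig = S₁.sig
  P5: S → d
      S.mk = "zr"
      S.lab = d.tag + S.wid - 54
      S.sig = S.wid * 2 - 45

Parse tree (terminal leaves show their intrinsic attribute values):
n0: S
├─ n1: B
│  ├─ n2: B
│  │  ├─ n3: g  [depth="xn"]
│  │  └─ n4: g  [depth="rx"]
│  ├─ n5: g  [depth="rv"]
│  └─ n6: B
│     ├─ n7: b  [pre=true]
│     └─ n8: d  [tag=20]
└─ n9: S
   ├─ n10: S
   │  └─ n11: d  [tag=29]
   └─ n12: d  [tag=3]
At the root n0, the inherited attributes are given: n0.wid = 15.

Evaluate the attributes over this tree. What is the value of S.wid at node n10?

1. n0.wid = 15  [given at root]
2. n1.env = true  [true]
3. n1.pre = 15  [15]
4. n2.env = true  [B₀.pre > 14]
5. n2.pre = 7  [B₀.pre - 8]
6. n3.depth = "xn"  [terminal]
7. n4.depth = "rx"  [terminal]
8. n2.ok = 17  [B.pre + 10]
9. n5.depth = "rv"  [terminal]
10. n6.env = true  [true]
11. n6.pre = 21  [B₁.ok + 4]
12. n7.pre = true  [terminal]
13. n8.tag = 20  [terminal]
14. n6.ok = -8  [B.pre - 29]
15. n1.ok = -2  [B₀.pre + B₂.ok - 9]
16. n9.wid = -9  [B.ok + S₀.wid - 22]
17. n10.wid = 22  [S₀.wid * 3 + 49]
18. n11.tag = 29  [terminal]
19. n10.mk = "zr"  ["zr"]
20. n10.lab = -3  [d.tag + S.wid - 54]
21. n10.sig = -1  [S.wid * 2 - 45]
22. n12.tag = 3  [terminal]
23. n9.mk = "kzr"  ["k" ++ S₁.mk]
24. n9.lab = 28  [S₀.wid + 37]
25. n9.sig = -1  [S₁.sig]
26. n0.mk = "kkzr"  ["k" ++ S₁.mk]
27. n0.lab = 28  [28]
28. n0.sig = 23  [len(S₁.mk) + 20]

22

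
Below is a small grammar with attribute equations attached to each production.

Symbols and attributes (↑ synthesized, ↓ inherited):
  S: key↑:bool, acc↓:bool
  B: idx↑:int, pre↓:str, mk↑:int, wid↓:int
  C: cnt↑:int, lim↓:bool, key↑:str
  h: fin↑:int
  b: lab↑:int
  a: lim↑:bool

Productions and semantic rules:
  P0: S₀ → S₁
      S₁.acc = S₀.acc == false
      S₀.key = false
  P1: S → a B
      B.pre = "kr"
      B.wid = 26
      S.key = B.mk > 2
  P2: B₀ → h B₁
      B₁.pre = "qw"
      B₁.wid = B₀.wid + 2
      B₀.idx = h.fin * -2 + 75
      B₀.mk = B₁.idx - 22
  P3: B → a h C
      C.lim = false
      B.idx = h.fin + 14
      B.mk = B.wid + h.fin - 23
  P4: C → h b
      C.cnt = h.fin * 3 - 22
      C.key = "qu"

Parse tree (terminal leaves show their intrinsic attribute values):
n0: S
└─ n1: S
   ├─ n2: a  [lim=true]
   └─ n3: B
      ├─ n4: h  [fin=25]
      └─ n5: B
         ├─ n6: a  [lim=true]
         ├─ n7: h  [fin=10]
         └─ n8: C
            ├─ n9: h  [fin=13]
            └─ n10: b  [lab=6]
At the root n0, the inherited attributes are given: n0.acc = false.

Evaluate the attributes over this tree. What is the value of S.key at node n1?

1. n0.acc = false  [given at root]
2. n1.acc = true  [S₀.acc == false]
3. n2.lim = true  [terminal]
4. n3.pre = "kr"  ["kr"]
5. n3.wid = 26  [26]
6. n4.fin = 25  [terminal]
7. n5.pre = "qw"  ["qw"]
8. n5.wid = 28  [B₀.wid + 2]
9. n6.lim = true  [terminal]
10. n7.fin = 10  [terminal]
11. n8.lim = false  [false]
12. n9.fin = 13  [terminal]
13. n10.lab = 6  [terminal]
14. n8.cnt = 17  [h.fin * 3 - 22]
15. n8.key = "qu"  ["qu"]
16. n5.idx = 24  [h.fin + 14]
17. n5.mk = 15  [B.wid + h.fin - 23]
18. n3.idx = 25  [h.fin * -2 + 75]
19. n3.mk = 2  [B₁.idx - 22]
20. n1.key = false  [B.mk > 2]
21. n0.key = false  [false]

false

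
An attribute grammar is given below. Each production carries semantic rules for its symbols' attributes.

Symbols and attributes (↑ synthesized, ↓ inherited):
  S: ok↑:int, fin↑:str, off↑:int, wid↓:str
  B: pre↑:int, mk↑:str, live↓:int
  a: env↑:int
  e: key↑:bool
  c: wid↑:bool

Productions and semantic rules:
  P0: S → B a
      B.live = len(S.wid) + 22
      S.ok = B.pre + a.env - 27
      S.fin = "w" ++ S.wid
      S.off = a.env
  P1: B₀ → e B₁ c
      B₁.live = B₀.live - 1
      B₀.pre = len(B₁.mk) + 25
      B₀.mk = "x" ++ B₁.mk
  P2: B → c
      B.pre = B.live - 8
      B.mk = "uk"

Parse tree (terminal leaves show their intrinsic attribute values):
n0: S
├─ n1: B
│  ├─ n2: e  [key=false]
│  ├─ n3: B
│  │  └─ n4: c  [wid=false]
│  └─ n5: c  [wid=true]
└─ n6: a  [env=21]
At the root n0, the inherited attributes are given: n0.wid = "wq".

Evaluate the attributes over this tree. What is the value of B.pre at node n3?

15

1. n0.wid = "wq"  [given at root]
2. n1.live = 24  [len(S.wid) + 22]
3. n2.key = false  [terminal]
4. n3.live = 23  [B₀.live - 1]
5. n4.wid = false  [terminal]
6. n3.pre = 15  [B.live - 8]
7. n3.mk = "uk"  ["uk"]
8. n5.wid = true  [terminal]
9. n1.pre = 27  [len(B₁.mk) + 25]
10. n1.mk = "xuk"  ["x" ++ B₁.mk]
11. n6.env = 21  [terminal]
12. n0.ok = 21  [B.pre + a.env - 27]
13. n0.fin = "wwq"  ["w" ++ S.wid]
14. n0.off = 21  [a.env]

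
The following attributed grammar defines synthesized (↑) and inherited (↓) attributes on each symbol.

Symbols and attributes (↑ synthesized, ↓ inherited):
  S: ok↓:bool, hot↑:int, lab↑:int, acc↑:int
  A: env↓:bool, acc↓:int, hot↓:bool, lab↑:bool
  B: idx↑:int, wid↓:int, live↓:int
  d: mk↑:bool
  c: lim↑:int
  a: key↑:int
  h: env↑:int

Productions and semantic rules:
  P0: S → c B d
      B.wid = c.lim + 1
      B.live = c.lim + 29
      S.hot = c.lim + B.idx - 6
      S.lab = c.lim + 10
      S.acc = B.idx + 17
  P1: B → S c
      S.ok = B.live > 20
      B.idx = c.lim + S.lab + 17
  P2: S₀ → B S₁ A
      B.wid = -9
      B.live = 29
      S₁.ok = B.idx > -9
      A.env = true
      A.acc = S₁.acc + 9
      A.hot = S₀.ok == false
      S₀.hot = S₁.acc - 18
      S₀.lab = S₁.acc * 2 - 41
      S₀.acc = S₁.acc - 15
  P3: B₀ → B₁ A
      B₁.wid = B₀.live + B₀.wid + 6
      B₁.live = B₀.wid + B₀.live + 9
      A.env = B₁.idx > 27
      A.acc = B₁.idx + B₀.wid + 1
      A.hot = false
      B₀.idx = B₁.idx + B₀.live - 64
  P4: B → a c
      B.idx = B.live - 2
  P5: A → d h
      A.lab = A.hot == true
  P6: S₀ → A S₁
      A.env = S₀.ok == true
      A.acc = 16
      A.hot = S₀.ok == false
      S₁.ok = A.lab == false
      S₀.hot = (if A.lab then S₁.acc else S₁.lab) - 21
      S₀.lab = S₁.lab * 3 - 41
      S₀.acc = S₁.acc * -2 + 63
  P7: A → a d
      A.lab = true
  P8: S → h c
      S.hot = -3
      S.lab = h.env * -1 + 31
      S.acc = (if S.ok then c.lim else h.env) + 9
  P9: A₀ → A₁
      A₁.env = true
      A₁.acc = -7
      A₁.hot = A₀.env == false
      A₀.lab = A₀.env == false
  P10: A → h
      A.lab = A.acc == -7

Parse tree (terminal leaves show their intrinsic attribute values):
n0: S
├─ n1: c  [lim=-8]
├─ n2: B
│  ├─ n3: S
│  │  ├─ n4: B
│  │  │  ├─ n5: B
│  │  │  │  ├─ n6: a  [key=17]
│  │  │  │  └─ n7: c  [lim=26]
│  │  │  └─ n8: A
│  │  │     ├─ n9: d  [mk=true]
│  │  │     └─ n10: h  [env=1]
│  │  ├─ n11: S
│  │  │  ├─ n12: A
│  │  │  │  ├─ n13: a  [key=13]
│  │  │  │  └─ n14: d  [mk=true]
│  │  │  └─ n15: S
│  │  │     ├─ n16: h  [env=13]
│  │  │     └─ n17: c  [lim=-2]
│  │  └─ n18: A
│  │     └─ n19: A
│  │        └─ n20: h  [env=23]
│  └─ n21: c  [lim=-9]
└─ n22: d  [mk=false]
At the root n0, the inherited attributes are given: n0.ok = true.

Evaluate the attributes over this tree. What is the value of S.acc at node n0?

22

1. n0.ok = true  [given at root]
2. n1.lim = -8  [terminal]
3. n2.wid = -7  [c.lim + 1]
4. n2.live = 21  [c.lim + 29]
5. n3.ok = true  [B.live > 20]
6. n4.wid = -9  [-9]
7. n4.live = 29  [29]
8. n5.wid = 26  [B₀.live + B₀.wid + 6]
9. n5.live = 29  [B₀.wid + B₀.live + 9]
10. n6.key = 17  [terminal]
11. n7.lim = 26  [terminal]
12. n5.idx = 27  [B.live - 2]
13. n8.env = false  [B₁.idx > 27]
14. n8.acc = 19  [B₁.idx + B₀.wid + 1]
15. n8.hot = false  [false]
16. n9.mk = true  [terminal]
17. n10.env = 1  [terminal]
18. n8.lab = false  [A.hot == true]
19. n4.idx = -8  [B₁.idx + B₀.live - 64]
20. n11.ok = true  [B.idx > -9]
21. n12.env = true  [S₀.ok == true]
22. n12.acc = 16  [16]
23. n12.hot = false  [S₀.ok == false]
24. n13.key = 13  [terminal]
25. n14.mk = true  [terminal]
26. n12.lab = true  [true]
27. n15.ok = false  [A.lab == false]
28. n16.env = 13  [terminal]
29. n17.lim = -2  [terminal]
30. n15.hot = -3  [-3]
31. n15.lab = 18  [h.env * -1 + 31]
32. n15.acc = 22  [(if S.ok then c.lim else h.env) + 9]
33. n11.hot = 1  [(if A.lab then S₁.acc else S₁.lab) - 21]
34. n11.lab = 13  [S₁.lab * 3 - 41]
35. n11.acc = 19  [S₁.acc * -2 + 63]
36. n18.env = true  [true]
37. n18.acc = 28  [S₁.acc + 9]
38. n18.hot = false  [S₀.ok == false]
39. n19.env = true  [true]
40. n19.acc = -7  [-7]
41. n19.hot = false  [A₀.env == false]
42. n20.env = 23  [terminal]
43. n19.lab = true  [A.acc == -7]
44. n18.lab = false  [A₀.env == false]
45. n3.hot = 1  [S₁.acc - 18]
46. n3.lab = -3  [S₁.acc * 2 - 41]
47. n3.acc = 4  [S₁.acc - 15]
48. n21.lim = -9  [terminal]
49. n2.idx = 5  [c.lim + S.lab + 17]
50. n22.mk = false  [terminal]
51. n0.hot = -9  [c.lim + B.idx - 6]
52. n0.lab = 2  [c.lim + 10]
53. n0.acc = 22  [B.idx + 17]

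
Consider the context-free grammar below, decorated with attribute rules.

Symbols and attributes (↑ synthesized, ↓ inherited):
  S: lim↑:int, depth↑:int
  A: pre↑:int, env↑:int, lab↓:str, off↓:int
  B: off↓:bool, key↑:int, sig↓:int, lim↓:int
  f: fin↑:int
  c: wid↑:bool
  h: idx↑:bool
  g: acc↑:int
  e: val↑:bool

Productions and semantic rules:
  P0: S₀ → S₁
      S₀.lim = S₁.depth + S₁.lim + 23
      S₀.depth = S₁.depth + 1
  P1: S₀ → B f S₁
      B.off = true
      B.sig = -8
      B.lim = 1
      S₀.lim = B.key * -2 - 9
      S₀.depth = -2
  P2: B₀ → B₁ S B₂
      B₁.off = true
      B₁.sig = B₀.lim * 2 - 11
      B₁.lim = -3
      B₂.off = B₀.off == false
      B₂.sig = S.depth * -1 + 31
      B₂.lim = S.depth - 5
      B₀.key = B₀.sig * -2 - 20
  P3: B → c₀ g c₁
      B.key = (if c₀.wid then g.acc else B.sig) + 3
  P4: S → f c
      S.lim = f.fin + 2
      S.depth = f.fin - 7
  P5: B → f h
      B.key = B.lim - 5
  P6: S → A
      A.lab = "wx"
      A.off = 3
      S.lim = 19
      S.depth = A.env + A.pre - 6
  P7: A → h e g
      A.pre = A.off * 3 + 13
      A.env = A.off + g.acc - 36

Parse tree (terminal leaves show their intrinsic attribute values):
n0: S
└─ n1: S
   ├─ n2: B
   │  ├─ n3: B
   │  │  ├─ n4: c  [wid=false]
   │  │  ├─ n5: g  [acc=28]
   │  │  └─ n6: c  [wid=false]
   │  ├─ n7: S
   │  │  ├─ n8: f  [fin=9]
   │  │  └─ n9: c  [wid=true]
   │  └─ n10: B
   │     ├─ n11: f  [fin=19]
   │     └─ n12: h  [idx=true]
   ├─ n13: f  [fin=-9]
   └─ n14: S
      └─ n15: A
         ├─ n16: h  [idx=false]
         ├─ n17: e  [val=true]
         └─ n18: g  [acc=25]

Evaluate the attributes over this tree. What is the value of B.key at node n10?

1. n2.off = true  [true]
2. n2.sig = -8  [-8]
3. n2.lim = 1  [1]
4. n3.off = true  [true]
5. n3.sig = -9  [B₀.lim * 2 - 11]
6. n3.lim = -3  [-3]
7. n4.wid = false  [terminal]
8. n5.acc = 28  [terminal]
9. n6.wid = false  [terminal]
10. n3.key = -6  [(if c₀.wid then g.acc else B.sig) + 3]
11. n8.fin = 9  [terminal]
12. n9.wid = true  [terminal]
13. n7.lim = 11  [f.fin + 2]
14. n7.depth = 2  [f.fin - 7]
15. n10.off = false  [B₀.off == false]
16. n10.sig = 29  [S.depth * -1 + 31]
17. n10.lim = -3  [S.depth - 5]
18. n11.fin = 19  [terminal]
19. n12.idx = true  [terminal]
20. n10.key = -8  [B.lim - 5]
21. n2.key = -4  [B₀.sig * -2 - 20]
22. n13.fin = -9  [terminal]
23. n15.lab = "wx"  ["wx"]
24. n15.off = 3  [3]
25. n16.idx = false  [terminal]
26. n17.val = true  [terminal]
27. n18.acc = 25  [terminal]
28. n15.pre = 22  [A.off * 3 + 13]
29. n15.env = -8  [A.off + g.acc - 36]
30. n14.lim = 19  [19]
31. n14.depth = 8  [A.env + A.pre - 6]
32. n1.lim = -1  [B.key * -2 - 9]
33. n1.depth = -2  [-2]
34. n0.lim = 20  [S₁.depth + S₁.lim + 23]
35. n0.depth = -1  [S₁.depth + 1]

-8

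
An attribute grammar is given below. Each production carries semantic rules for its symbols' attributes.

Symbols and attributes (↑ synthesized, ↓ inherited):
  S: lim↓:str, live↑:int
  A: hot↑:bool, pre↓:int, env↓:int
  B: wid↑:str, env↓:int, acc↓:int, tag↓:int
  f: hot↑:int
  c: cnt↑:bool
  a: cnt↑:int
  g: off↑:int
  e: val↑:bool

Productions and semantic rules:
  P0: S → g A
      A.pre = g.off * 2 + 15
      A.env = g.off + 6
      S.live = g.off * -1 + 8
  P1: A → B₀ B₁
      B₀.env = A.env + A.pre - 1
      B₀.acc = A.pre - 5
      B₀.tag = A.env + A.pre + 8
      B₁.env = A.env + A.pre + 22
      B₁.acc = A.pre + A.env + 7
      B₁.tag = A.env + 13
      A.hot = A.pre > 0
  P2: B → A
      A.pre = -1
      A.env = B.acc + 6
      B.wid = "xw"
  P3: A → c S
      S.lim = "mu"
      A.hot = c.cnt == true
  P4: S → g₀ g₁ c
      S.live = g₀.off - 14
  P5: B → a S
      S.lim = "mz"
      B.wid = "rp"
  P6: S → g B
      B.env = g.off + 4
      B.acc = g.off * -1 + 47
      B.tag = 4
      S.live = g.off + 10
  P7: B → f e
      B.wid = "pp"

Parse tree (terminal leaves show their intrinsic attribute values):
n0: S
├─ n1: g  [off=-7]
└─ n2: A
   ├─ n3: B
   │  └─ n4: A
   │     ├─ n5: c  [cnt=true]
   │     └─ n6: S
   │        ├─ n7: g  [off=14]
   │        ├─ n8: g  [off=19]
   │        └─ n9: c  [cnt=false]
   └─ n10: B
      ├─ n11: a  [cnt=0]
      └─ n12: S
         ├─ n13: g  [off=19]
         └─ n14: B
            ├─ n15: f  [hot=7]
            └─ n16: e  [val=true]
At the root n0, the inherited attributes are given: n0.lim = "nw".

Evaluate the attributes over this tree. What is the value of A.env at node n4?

2

1. n0.lim = "nw"  [given at root]
2. n1.off = -7  [terminal]
3. n2.pre = 1  [g.off * 2 + 15]
4. n2.env = -1  [g.off + 6]
5. n3.env = -1  [A.env + A.pre - 1]
6. n3.acc = -4  [A.pre - 5]
7. n3.tag = 8  [A.env + A.pre + 8]
8. n4.pre = -1  [-1]
9. n4.env = 2  [B.acc + 6]
10. n5.cnt = true  [terminal]
11. n6.lim = "mu"  ["mu"]
12. n7.off = 14  [terminal]
13. n8.off = 19  [terminal]
14. n9.cnt = false  [terminal]
15. n6.live = 0  [g₀.off - 14]
16. n4.hot = true  [c.cnt == true]
17. n3.wid = "xw"  ["xw"]
18. n10.env = 22  [A.env + A.pre + 22]
19. n10.acc = 7  [A.pre + A.env + 7]
20. n10.tag = 12  [A.env + 13]
21. n11.cnt = 0  [terminal]
22. n12.lim = "mz"  ["mz"]
23. n13.off = 19  [terminal]
24. n14.env = 23  [g.off + 4]
25. n14.acc = 28  [g.off * -1 + 47]
26. n14.tag = 4  [4]
27. n15.hot = 7  [terminal]
28. n16.val = true  [terminal]
29. n14.wid = "pp"  ["pp"]
30. n12.live = 29  [g.off + 10]
31. n10.wid = "rp"  ["rp"]
32. n2.hot = true  [A.pre > 0]
33. n0.live = 15  [g.off * -1 + 8]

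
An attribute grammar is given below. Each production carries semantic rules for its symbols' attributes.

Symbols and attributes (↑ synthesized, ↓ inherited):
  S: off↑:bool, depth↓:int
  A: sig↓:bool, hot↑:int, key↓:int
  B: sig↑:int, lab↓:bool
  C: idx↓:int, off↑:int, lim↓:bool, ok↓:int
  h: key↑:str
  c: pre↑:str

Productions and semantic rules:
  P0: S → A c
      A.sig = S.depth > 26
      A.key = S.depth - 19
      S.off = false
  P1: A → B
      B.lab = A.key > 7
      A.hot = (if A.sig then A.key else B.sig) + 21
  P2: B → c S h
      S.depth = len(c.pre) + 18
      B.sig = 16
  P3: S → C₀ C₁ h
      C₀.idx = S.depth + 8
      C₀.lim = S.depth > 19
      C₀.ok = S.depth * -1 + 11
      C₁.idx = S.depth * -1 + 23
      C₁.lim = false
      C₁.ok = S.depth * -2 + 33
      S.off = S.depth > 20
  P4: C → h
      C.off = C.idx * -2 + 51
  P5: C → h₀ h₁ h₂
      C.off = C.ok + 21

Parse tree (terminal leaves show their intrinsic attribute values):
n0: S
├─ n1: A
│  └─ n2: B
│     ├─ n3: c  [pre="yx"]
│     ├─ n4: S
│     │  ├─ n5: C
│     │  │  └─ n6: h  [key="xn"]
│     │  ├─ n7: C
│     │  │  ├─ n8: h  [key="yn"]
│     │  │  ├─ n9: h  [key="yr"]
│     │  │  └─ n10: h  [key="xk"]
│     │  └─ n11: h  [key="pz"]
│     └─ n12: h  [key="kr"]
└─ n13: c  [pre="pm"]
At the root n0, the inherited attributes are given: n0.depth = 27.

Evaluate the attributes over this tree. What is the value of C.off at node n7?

14

1. n0.depth = 27  [given at root]
2. n1.sig = true  [S.depth > 26]
3. n1.key = 8  [S.depth - 19]
4. n2.lab = true  [A.key > 7]
5. n3.pre = "yx"  [terminal]
6. n4.depth = 20  [len(c.pre) + 18]
7. n5.idx = 28  [S.depth + 8]
8. n5.lim = true  [S.depth > 19]
9. n5.ok = -9  [S.depth * -1 + 11]
10. n6.key = "xn"  [terminal]
11. n5.off = -5  [C.idx * -2 + 51]
12. n7.idx = 3  [S.depth * -1 + 23]
13. n7.lim = false  [false]
14. n7.ok = -7  [S.depth * -2 + 33]
15. n8.key = "yn"  [terminal]
16. n9.key = "yr"  [terminal]
17. n10.key = "xk"  [terminal]
18. n7.off = 14  [C.ok + 21]
19. n11.key = "pz"  [terminal]
20. n4.off = false  [S.depth > 20]
21. n12.key = "kr"  [terminal]
22. n2.sig = 16  [16]
23. n1.hot = 29  [(if A.sig then A.key else B.sig) + 21]
24. n13.pre = "pm"  [terminal]
25. n0.off = false  [false]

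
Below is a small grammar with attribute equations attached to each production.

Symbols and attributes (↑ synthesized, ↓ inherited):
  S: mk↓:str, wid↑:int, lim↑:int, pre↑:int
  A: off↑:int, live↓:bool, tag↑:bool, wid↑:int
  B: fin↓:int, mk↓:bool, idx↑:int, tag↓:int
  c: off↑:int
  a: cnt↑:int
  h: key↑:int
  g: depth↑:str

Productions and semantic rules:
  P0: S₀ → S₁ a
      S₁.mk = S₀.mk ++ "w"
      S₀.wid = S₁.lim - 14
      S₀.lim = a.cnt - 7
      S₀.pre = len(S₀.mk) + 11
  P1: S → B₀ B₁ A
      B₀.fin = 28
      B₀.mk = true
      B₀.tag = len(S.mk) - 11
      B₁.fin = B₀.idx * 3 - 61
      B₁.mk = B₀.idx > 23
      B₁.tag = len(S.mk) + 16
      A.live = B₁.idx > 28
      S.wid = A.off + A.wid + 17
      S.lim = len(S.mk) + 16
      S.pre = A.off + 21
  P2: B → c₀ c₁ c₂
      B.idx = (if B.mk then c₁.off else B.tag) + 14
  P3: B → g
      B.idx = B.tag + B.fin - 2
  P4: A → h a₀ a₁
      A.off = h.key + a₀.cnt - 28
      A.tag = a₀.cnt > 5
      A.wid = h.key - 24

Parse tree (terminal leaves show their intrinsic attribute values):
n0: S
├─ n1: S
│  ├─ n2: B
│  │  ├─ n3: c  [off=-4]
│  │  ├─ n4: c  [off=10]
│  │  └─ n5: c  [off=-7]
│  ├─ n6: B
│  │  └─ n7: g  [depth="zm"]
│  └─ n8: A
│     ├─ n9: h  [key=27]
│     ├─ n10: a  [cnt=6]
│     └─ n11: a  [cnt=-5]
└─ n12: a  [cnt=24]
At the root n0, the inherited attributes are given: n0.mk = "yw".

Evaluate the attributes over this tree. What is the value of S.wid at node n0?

1. n0.mk = "yw"  [given at root]
2. n1.mk = "yww"  [S₀.mk ++ "w"]
3. n2.fin = 28  [28]
4. n2.mk = true  [true]
5. n2.tag = -8  [len(S.mk) - 11]
6. n3.off = -4  [terminal]
7. n4.off = 10  [terminal]
8. n5.off = -7  [terminal]
9. n2.idx = 24  [(if B.mk then c₁.off else B.tag) + 14]
10. n6.fin = 11  [B₀.idx * 3 - 61]
11. n6.mk = true  [B₀.idx > 23]
12. n6.tag = 19  [len(S.mk) + 16]
13. n7.depth = "zm"  [terminal]
14. n6.idx = 28  [B.tag + B.fin - 2]
15. n8.live = false  [B₁.idx > 28]
16. n9.key = 27  [terminal]
17. n10.cnt = 6  [terminal]
18. n11.cnt = -5  [terminal]
19. n8.off = 5  [h.key + a₀.cnt - 28]
20. n8.tag = true  [a₀.cnt > 5]
21. n8.wid = 3  [h.key - 24]
22. n1.wid = 25  [A.off + A.wid + 17]
23. n1.lim = 19  [len(S.mk) + 16]
24. n1.pre = 26  [A.off + 21]
25. n12.cnt = 24  [terminal]
26. n0.wid = 5  [S₁.lim - 14]
27. n0.lim = 17  [a.cnt - 7]
28. n0.pre = 13  [len(S₀.mk) + 11]

5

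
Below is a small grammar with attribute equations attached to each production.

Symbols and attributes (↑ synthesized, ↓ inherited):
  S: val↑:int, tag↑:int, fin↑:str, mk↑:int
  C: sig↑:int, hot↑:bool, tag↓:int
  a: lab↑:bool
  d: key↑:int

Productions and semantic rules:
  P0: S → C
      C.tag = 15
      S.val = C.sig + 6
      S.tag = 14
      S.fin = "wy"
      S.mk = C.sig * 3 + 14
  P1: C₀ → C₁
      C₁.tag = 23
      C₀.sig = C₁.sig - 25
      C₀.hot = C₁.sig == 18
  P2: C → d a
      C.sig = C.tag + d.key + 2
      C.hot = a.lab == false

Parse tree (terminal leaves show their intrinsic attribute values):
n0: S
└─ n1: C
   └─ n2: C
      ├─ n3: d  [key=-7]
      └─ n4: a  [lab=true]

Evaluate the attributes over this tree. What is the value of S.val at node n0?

-1

1. n1.tag = 15  [15]
2. n2.tag = 23  [23]
3. n3.key = -7  [terminal]
4. n4.lab = true  [terminal]
5. n2.sig = 18  [C.tag + d.key + 2]
6. n2.hot = false  [a.lab == false]
7. n1.sig = -7  [C₁.sig - 25]
8. n1.hot = true  [C₁.sig == 18]
9. n0.val = -1  [C.sig + 6]
10. n0.tag = 14  [14]
11. n0.fin = "wy"  ["wy"]
12. n0.mk = -7  [C.sig * 3 + 14]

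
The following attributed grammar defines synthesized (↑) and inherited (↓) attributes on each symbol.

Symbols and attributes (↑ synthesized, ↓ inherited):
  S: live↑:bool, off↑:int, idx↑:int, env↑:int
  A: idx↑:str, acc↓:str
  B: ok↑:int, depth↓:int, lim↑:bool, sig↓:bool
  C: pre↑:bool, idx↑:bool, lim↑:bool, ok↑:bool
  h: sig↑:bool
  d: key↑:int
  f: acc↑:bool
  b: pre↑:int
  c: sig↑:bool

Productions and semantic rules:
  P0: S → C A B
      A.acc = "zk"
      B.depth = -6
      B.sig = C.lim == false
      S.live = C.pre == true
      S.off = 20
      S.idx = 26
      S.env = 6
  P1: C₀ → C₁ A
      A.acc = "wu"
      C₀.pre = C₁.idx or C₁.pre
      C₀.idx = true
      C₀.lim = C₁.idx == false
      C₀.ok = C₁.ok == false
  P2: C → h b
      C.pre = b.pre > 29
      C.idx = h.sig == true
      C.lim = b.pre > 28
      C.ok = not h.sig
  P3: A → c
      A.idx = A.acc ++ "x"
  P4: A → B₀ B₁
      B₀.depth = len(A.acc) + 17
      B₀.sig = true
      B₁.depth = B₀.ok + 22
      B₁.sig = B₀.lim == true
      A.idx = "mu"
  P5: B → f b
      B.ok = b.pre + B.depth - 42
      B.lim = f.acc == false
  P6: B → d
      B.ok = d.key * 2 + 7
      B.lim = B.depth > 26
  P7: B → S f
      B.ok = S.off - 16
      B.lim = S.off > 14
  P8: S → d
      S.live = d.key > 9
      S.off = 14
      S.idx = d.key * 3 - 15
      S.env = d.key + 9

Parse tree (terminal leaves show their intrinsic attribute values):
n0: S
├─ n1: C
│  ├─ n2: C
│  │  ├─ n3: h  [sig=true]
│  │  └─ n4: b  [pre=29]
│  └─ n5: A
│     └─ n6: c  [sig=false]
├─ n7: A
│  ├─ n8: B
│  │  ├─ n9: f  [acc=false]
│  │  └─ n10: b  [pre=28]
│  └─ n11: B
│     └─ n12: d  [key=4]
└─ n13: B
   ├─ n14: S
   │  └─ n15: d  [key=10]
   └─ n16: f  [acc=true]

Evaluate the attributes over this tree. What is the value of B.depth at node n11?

1. n3.sig = true  [terminal]
2. n4.pre = 29  [terminal]
3. n2.pre = false  [b.pre > 29]
4. n2.idx = true  [h.sig == true]
5. n2.lim = true  [b.pre > 28]
6. n2.ok = false  [not h.sig]
7. n5.acc = "wu"  ["wu"]
8. n6.sig = false  [terminal]
9. n5.idx = "wux"  [A.acc ++ "x"]
10. n1.pre = true  [C₁.idx or C₁.pre]
11. n1.idx = true  [true]
12. n1.lim = false  [C₁.idx == false]
13. n1.ok = true  [C₁.ok == false]
14. n7.acc = "zk"  ["zk"]
15. n8.depth = 19  [len(A.acc) + 17]
16. n8.sig = true  [true]
17. n9.acc = false  [terminal]
18. n10.pre = 28  [terminal]
19. n8.ok = 5  [b.pre + B.depth - 42]
20. n8.lim = true  [f.acc == false]
21. n11.depth = 27  [B₀.ok + 22]
22. n11.sig = true  [B₀.lim == true]
23. n12.key = 4  [terminal]
24. n11.ok = 15  [d.key * 2 + 7]
25. n11.lim = true  [B.depth > 26]
26. n7.idx = "mu"  ["mu"]
27. n13.depth = -6  [-6]
28. n13.sig = true  [C.lim == false]
29. n15.key = 10  [terminal]
30. n14.live = true  [d.key > 9]
31. n14.off = 14  [14]
32. n14.idx = 15  [d.key * 3 - 15]
33. n14.env = 19  [d.key + 9]
34. n16.acc = true  [terminal]
35. n13.ok = -2  [S.off - 16]
36. n13.lim = false  [S.off > 14]
37. n0.live = true  [C.pre == true]
38. n0.off = 20  [20]
39. n0.idx = 26  [26]
40. n0.env = 6  [6]

27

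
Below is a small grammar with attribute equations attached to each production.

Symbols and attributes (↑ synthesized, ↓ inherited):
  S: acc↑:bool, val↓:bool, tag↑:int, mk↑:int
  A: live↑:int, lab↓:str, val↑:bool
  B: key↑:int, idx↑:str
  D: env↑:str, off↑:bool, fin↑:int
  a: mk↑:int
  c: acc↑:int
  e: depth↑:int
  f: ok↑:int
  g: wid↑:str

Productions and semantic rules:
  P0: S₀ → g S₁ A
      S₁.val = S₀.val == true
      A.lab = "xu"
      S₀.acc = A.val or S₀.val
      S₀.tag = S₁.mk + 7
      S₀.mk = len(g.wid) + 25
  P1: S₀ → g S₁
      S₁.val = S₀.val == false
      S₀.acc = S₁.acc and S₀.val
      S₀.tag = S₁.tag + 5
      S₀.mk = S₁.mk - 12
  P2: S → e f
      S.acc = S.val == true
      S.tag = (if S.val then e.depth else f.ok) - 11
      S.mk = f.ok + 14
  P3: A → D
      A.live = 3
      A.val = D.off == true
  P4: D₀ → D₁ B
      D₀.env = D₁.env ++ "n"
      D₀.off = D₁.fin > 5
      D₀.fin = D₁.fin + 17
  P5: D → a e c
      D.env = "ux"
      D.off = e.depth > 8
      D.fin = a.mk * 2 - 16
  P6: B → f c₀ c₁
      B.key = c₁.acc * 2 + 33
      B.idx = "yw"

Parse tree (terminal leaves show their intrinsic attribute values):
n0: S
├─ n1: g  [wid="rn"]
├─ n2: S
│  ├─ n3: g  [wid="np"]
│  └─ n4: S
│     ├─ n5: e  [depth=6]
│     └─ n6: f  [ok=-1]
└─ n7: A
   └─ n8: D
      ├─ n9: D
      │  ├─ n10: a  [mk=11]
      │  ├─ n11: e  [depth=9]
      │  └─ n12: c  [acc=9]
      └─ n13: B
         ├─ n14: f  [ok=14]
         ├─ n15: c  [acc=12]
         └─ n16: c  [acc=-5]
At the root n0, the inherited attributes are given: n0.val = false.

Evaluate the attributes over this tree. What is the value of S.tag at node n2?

1. n0.val = false  [given at root]
2. n1.wid = "rn"  [terminal]
3. n2.val = false  [S₀.val == true]
4. n3.wid = "np"  [terminal]
5. n4.val = true  [S₀.val == false]
6. n5.depth = 6  [terminal]
7. n6.ok = -1  [terminal]
8. n4.acc = true  [S.val == true]
9. n4.tag = -5  [(if S.val then e.depth else f.ok) - 11]
10. n4.mk = 13  [f.ok + 14]
11. n2.acc = false  [S₁.acc and S₀.val]
12. n2.tag = 0  [S₁.tag + 5]
13. n2.mk = 1  [S₁.mk - 12]
14. n7.lab = "xu"  ["xu"]
15. n10.mk = 11  [terminal]
16. n11.depth = 9  [terminal]
17. n12.acc = 9  [terminal]
18. n9.env = "ux"  ["ux"]
19. n9.off = true  [e.depth > 8]
20. n9.fin = 6  [a.mk * 2 - 16]
21. n14.ok = 14  [terminal]
22. n15.acc = 12  [terminal]
23. n16.acc = -5  [terminal]
24. n13.key = 23  [c₁.acc * 2 + 33]
25. n13.idx = "yw"  ["yw"]
26. n8.env = "uxn"  [D₁.env ++ "n"]
27. n8.off = true  [D₁.fin > 5]
28. n8.fin = 23  [D₁.fin + 17]
29. n7.live = 3  [3]
30. n7.val = true  [D.off == true]
31. n0.acc = true  [A.val or S₀.val]
32. n0.tag = 8  [S₁.mk + 7]
33. n0.mk = 27  [len(g.wid) + 25]

0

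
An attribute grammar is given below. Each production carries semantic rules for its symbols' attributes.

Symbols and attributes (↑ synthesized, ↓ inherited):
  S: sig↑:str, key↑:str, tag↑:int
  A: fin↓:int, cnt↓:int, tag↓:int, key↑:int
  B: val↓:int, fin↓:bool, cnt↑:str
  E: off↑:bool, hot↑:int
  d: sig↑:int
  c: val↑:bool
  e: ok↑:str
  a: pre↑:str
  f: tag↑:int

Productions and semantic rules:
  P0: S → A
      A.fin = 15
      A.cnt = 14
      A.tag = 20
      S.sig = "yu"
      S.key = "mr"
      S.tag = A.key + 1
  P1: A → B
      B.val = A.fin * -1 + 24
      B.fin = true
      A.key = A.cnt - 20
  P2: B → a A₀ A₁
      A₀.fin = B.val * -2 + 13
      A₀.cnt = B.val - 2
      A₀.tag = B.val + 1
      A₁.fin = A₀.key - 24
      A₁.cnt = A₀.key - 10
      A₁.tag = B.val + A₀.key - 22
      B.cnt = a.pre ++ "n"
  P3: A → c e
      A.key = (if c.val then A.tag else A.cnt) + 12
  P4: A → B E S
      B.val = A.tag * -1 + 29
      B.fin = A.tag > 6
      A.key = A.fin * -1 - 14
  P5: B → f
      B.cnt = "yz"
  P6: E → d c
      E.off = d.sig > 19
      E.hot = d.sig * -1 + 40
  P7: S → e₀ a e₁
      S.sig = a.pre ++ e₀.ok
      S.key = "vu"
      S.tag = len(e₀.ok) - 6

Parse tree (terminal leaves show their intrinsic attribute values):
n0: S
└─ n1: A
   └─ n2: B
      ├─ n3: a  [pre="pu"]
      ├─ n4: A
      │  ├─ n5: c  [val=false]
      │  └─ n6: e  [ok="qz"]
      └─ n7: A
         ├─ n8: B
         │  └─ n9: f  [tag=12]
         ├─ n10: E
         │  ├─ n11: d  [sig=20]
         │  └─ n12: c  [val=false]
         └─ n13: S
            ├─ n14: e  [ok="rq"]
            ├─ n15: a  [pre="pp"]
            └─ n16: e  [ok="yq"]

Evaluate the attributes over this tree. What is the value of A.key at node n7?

1. n1.fin = 15  [15]
2. n1.cnt = 14  [14]
3. n1.tag = 20  [20]
4. n2.val = 9  [A.fin * -1 + 24]
5. n2.fin = true  [true]
6. n3.pre = "pu"  [terminal]
7. n4.fin = -5  [B.val * -2 + 13]
8. n4.cnt = 7  [B.val - 2]
9. n4.tag = 10  [B.val + 1]
10. n5.val = false  [terminal]
11. n6.ok = "qz"  [terminal]
12. n4.key = 19  [(if c.val then A.tag else A.cnt) + 12]
13. n7.fin = -5  [A₀.key - 24]
14. n7.cnt = 9  [A₀.key - 10]
15. n7.tag = 6  [B.val + A₀.key - 22]
16. n8.val = 23  [A.tag * -1 + 29]
17. n8.fin = false  [A.tag > 6]
18. n9.tag = 12  [terminal]
19. n8.cnt = "yz"  ["yz"]
20. n11.sig = 20  [terminal]
21. n12.val = false  [terminal]
22. n10.off = true  [d.sig > 19]
23. n10.hot = 20  [d.sig * -1 + 40]
24. n14.ok = "rq"  [terminal]
25. n15.pre = "pp"  [terminal]
26. n16.ok = "yq"  [terminal]
27. n13.sig = "pprq"  [a.pre ++ e₀.ok]
28. n13.key = "vu"  ["vu"]
29. n13.tag = -4  [len(e₀.ok) - 6]
30. n7.key = -9  [A.fin * -1 - 14]
31. n2.cnt = "pun"  [a.pre ++ "n"]
32. n1.key = -6  [A.cnt - 20]
33. n0.sig = "yu"  ["yu"]
34. n0.key = "mr"  ["mr"]
35. n0.tag = -5  [A.key + 1]

-9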